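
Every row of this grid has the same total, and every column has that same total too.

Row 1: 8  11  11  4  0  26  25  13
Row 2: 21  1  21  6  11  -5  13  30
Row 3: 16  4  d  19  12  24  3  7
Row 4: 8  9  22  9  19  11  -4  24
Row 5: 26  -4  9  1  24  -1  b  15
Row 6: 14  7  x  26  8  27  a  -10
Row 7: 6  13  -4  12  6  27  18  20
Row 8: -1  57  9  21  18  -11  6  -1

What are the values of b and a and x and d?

Rows 1 and 2 both sum to 98, so that's the common total.
Row 5 has 26 − 4 + 9 + 1 + 24 − 1 + 15 = 70; the blank must be 98 − 70 = 28.
Row 3 has 16 + 4 + 19 + 12 + 24 + 3 + 7 = 85; the blank must be 98 − 85 = 13.
Column 7 has 25 + 13 + 3 − 4 + 28 + 18 + 6 = 89; the blank must be 98 − 89 = 9.
Row 6 has 14 + 7 + 26 + 8 + 27 + 9 − 10 = 81; the blank must be 98 − 81 = 17.

b = 28, a = 9, x = 17, d = 13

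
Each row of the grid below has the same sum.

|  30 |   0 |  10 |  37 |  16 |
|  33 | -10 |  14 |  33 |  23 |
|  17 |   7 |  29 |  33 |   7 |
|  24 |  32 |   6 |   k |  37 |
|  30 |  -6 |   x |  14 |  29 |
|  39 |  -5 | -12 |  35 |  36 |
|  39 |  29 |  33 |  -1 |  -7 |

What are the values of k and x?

k = -6, x = 26

Rows 1 and 3 both add up to 93, so every row sums to 93.
Row 4: 24 + 32 + 6 + 37 = 99, so the missing entry is 93 − 99 = -6.
Row 5: 30 − 6 + 14 + 29 = 67, so the missing entry is 93 − 67 = 26.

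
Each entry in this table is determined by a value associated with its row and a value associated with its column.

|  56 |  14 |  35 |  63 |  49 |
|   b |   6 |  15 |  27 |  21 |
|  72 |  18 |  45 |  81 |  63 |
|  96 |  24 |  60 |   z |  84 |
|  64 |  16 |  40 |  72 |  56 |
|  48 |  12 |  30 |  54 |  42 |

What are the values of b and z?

b = 24, z = 108

Each row is a constant multiple of every other row — this is a multiplication table with the headers hidden.
Row 2 is 6/14 = 3/7 times row 1, so its entry in column 1 is 56 × 3/7 = 24.
Row 4 is 24/14 = 12/7 times row 1, so its entry in column 4 is 63 × 12/7 = 108.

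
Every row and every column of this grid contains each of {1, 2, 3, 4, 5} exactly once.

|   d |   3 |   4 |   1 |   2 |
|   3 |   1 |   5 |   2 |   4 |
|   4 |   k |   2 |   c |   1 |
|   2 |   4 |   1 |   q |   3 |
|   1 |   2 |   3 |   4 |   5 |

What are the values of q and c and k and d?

For row 4, column 4: row 4 already has {1, 2, 3, 4}; that leaves 5.
At (row 3, col 4): column 4 already has {1, 2, 4, 5}, so the value is 3.
Cell (3,2): row 3 already has {1, 2, 3, 4} → 5.
For row 1, column 1: row 1 already has {1, 2, 3, 4}; that leaves 5.

q = 5, c = 3, k = 5, d = 5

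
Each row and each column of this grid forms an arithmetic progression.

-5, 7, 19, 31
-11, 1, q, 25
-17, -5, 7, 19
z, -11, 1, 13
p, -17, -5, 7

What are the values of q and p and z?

q = 13, p = -29, z = -23

Along each row the entries change by 12 per step; down each column they change by -6.
Row 2: from -11 at column 1, stepping by 12 to column 3 gives 13.
Row 5: from -17 at column 2, stepping by 12 to column 1 gives -29.
Row 4: from -11 at column 2, stepping by 12 to column 1 gives -23.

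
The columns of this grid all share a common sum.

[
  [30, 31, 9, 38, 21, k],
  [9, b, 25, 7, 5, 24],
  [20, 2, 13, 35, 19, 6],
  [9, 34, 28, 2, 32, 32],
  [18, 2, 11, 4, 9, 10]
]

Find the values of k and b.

k = 14, b = 17

The complete columns each total 86.
Column 6 is missing 86 − 72 = 14 (since 24 + 6 + 32 + 10 = 72).
Column 2 is missing 86 − 69 = 17 (since 31 + 2 + 34 + 2 = 69).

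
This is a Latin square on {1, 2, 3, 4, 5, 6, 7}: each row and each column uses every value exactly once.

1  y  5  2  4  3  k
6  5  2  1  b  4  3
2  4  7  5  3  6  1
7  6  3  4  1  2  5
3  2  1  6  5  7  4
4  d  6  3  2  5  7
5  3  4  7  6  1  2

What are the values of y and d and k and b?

Cell (6,2): row 6 already has {2, 3, 4, 5, 6, 7} → 1.
Cell (1,2): column 2 already has {1, 2, 3, 4, 5, 6} → 7.
At (row 2, col 5): row 2 already has {1, 2, 3, 4, 5, 6}, so the value is 7.
Cell (1,7): row 1 already has {1, 2, 3, 4, 5, 7} → 6.

y = 7, d = 1, k = 6, b = 7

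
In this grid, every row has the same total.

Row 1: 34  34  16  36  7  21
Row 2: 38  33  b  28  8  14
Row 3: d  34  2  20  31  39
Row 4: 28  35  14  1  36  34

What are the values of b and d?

Row 1 sums to 148 and so does row 4; that's the common total.
In row 2 the known cells total 121, leaving 148 − 121 = 27.
In row 3 the known cells total 126, leaving 148 − 126 = 22.

b = 27, d = 22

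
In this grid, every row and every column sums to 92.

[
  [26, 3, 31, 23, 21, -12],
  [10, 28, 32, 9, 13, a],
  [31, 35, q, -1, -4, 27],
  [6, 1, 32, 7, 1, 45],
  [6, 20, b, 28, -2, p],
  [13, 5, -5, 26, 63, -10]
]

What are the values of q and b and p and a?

Row 2 has 10 + 28 + 32 + 9 + 13 = 92; the blank must be 92 − 92 = 0.
Column 6 has -12 + 0 + 27 + 45 − 10 = 50; the blank must be 92 − 50 = 42.
Row 5 has 6 + 20 + 28 − 2 + 42 = 94; the blank must be 92 − 94 = -2.
Row 3 has 31 + 35 − 1 − 4 + 27 = 88; the blank must be 92 − 88 = 4.

q = 4, b = -2, p = 42, a = 0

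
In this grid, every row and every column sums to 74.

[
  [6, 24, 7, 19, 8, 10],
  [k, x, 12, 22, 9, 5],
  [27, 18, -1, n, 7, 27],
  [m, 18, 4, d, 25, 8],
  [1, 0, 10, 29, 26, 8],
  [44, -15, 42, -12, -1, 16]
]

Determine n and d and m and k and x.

Column 2 has 24 + 18 + 18 + 0 − 15 = 45; the blank must be 74 − 45 = 29.
Row 3 has 27 + 18 − 1 + 7 + 27 = 78; the blank must be 74 − 78 = -4.
Column 4 has 19 + 22 − 4 + 29 − 12 = 54; the blank must be 74 − 54 = 20.
Row 4 has 18 + 4 + 20 + 25 + 8 = 75; the blank must be 74 − 75 = -1.
Row 2 has 29 + 12 + 22 + 9 + 5 = 77; the blank must be 74 − 77 = -3.

n = -4, d = 20, m = -1, k = -3, x = 29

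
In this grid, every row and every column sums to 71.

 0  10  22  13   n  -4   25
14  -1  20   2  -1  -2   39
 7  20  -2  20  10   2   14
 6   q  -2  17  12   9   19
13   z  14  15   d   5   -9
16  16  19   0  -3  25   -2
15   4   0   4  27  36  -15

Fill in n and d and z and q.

Row 1: 0 + 10 + 22 + 13 − 4 + 25 = 66, so its missing entry is 71 − 66 = 5.
Column 5: 5 − 1 + 10 + 12 − 3 + 27 = 50, so its missing entry is 71 − 50 = 21.
Row 4: 6 − 2 + 17 + 12 + 9 + 19 = 61, so its missing entry is 71 − 61 = 10.
Row 5: 13 + 14 + 15 + 21 + 5 − 9 = 59, so its missing entry is 71 − 59 = 12.

n = 5, d = 21, z = 12, q = 10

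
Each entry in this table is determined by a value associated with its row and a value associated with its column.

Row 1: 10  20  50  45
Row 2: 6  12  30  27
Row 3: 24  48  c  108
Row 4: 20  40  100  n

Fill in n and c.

n = 90, c = 120

Each row is a constant multiple of every other row — this is a multiplication table with the headers hidden.
Row 4 is 20/10 = 2/1 times row 1, so its entry in column 4 is 45 × 2/1 = 90.
Row 3 is 24/10 = 12/5 times row 1, so its entry in column 3 is 50 × 12/5 = 120.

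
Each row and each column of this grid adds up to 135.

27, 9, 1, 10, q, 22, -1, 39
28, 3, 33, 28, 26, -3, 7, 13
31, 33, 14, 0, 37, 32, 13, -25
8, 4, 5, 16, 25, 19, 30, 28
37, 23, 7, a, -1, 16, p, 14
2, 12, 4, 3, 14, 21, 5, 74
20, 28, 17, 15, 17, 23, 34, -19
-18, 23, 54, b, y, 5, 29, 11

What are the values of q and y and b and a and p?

q = 28, y = -11, b = 42, a = 21, p = 18

The known cells in row 1 total 107, leaving 135 − 107 = 28 for the blank.
The known cells in column 5 total 146, leaving 135 − 146 = -11 for the blank.
The known cells in column 7 total 117, leaving 135 − 117 = 18 for the blank.
The known cells in row 5 total 114, leaving 135 − 114 = 21 for the blank.
The known cells in row 8 total 93, leaving 135 − 93 = 42 for the blank.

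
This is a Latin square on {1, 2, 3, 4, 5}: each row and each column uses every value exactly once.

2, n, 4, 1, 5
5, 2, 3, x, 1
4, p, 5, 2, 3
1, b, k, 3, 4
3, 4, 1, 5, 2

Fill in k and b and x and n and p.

k = 2, b = 5, x = 4, n = 3, p = 1

At (row 1, col 2): row 1 already has {1, 2, 4, 5}, so the value is 3.
At (row 3, col 2): row 3 already has {2, 3, 4, 5}, so the value is 1.
Cell (4,2): column 2 already has {1, 2, 3, 4} → 5.
Cell (4,3): row 4 already has {1, 3, 4, 5} → 2.
Cell (2,4): row 2 already has {1, 2, 3, 5} → 4.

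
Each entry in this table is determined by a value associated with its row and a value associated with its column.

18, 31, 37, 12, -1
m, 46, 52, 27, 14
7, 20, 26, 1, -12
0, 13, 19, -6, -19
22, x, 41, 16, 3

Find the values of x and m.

The difference between any two rows is the same in every column — this is an addition table with the headers hidden.
Row 5 minus row 1 is 3 − (-1) = 4, so its entry in column 2 is 31 + 4 = 35.
Row 2 minus row 1 is 14 − (-1) = 15, so its entry in column 1 is 18 + 15 = 33.

x = 35, m = 33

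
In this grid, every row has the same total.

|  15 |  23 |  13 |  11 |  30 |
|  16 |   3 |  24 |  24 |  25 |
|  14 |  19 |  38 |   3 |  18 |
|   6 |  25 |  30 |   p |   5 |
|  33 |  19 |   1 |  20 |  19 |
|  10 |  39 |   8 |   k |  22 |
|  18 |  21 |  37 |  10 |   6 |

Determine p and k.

The complete rows each total 92.
Row 4 is missing 92 − 66 = 26 (since 6 + 25 + 30 + 5 = 66).
Row 6 is missing 92 − 79 = 13 (since 10 + 39 + 8 + 22 = 79).

p = 26, k = 13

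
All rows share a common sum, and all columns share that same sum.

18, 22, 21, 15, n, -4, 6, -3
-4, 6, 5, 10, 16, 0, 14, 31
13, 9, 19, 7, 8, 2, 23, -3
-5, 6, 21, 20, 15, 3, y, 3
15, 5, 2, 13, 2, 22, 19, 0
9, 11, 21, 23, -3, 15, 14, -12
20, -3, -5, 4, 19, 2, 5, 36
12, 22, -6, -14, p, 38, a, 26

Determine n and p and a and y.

n = 3, p = 18, a = -18, y = 15

Rows 2 and 3 both sum to 78, so that's the common total.
The known cells in row 1 total 75, leaving 78 − 75 = 3 for the blank.
The known cells in column 5 total 60, leaving 78 − 60 = 18 for the blank.
The known cells in row 8 total 96, leaving 78 − 96 = -18 for the blank.
The known cells in row 4 total 63, leaving 78 − 63 = 15 for the blank.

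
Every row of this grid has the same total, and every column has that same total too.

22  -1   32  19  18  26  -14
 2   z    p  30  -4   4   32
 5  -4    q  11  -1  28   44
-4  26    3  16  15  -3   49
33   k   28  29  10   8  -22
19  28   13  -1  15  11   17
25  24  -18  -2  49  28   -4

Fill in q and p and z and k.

Rows 1 and 4 both sum to 102, so that's the common total.
Row 5: 33 + 28 + 29 + 10 + 8 − 22 = 86, so its missing entry is 102 − 86 = 16.
Column 2: -1 − 4 + 26 + 16 + 28 + 24 = 89, so its missing entry is 102 − 89 = 13.
Row 2: 2 + 13 + 30 − 4 + 4 + 32 = 77, so its missing entry is 102 − 77 = 25.
Row 3: 5 − 4 + 11 − 1 + 28 + 44 = 83, so its missing entry is 102 − 83 = 19.

q = 19, p = 25, z = 13, k = 16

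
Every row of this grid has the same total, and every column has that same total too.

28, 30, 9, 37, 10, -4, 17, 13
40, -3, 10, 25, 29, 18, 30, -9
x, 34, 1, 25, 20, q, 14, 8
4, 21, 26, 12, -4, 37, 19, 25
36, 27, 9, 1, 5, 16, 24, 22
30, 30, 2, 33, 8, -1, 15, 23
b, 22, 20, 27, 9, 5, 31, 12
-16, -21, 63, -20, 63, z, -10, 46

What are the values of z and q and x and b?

Rows 1 and 2 both sum to 140, so that's the common total.
Row 8 has -16 − 21 + 63 − 20 + 63 − 10 + 46 = 105; the blank must be 140 − 105 = 35.
Column 6 has -4 + 18 + 37 + 16 − 1 + 5 + 35 = 106; the blank must be 140 − 106 = 34.
Row 3 has 34 + 1 + 25 + 20 + 34 + 14 + 8 = 136; the blank must be 140 − 136 = 4.
Row 7 has 22 + 20 + 27 + 9 + 5 + 31 + 12 = 126; the blank must be 140 − 126 = 14.

z = 35, q = 34, x = 4, b = 14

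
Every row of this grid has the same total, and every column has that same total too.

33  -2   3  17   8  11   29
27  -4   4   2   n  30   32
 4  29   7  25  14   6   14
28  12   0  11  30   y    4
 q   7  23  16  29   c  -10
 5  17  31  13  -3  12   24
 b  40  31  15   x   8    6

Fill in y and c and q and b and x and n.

y = 14, c = 18, q = 16, b = -14, x = 13, n = 8

Rows 1 and 3 both sum to 99, so that's the common total.
Row 2 has 27 − 4 + 4 + 2 + 30 + 32 = 91; the blank must be 99 − 91 = 8.
Column 5 has 8 + 8 + 14 + 30 + 29 − 3 = 86; the blank must be 99 − 86 = 13.
Row 7 has 40 + 31 + 15 + 13 + 8 + 6 = 113; the blank must be 99 − 113 = -14.
Column 1 has 33 + 27 + 4 + 28 + 5 − 14 = 83; the blank must be 99 − 83 = 16.
Row 5 has 16 + 7 + 23 + 16 + 29 − 10 = 81; the blank must be 99 − 81 = 18.
Row 4 has 28 + 12 + 0 + 11 + 30 + 4 = 85; the blank must be 99 − 85 = 14.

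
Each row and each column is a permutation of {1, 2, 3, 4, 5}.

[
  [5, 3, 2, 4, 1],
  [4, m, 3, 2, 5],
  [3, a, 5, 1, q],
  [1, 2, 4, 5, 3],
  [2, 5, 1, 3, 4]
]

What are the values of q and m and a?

q = 2, m = 1, a = 4

For row 2, column 2: row 2 already has {2, 3, 4, 5}; that leaves 1.
At (row 3, col 5): column 5 already has {1, 3, 4, 5}, so the value is 2.
For row 3, column 2: row 3 already has {1, 2, 3, 5}; that leaves 4.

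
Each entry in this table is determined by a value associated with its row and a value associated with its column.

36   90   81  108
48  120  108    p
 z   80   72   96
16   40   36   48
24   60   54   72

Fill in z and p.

Each row is a constant multiple of every other row — this is a multiplication table with the headers hidden.
Row 3 is 72/81 = 8/9 times row 1, so its entry in column 1 is 36 × 8/9 = 32.
Row 2 is 108/81 = 4/3 times row 1, so its entry in column 4 is 108 × 4/3 = 144.

z = 32, p = 144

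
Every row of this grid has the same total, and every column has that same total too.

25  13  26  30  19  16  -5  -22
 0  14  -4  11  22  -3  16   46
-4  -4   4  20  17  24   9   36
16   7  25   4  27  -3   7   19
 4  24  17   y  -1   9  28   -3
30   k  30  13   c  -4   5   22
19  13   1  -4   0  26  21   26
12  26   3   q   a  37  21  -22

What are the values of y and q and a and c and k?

y = 24, q = 4, a = 21, c = -3, k = 9

Rows 1 and 2 both sum to 102, so that's the common total.
The known cells in row 5 total 78, leaving 102 − 78 = 24 for the blank.
The known cells in column 2 total 93, leaving 102 − 93 = 9 for the blank.
The known cells in row 6 total 105, leaving 102 − 105 = -3 for the blank.
The known cells in column 5 total 81, leaving 102 − 81 = 21 for the blank.
The known cells in row 8 total 98, leaving 102 − 98 = 4 for the blank.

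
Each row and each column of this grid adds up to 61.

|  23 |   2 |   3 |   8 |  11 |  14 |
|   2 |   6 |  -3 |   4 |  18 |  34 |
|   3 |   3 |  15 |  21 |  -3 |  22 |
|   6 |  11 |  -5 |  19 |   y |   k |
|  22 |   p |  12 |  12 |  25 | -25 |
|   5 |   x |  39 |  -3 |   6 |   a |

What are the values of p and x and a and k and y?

The known cells in column 5 total 57, leaving 61 − 57 = 4 for the blank.
The known cells in row 5 total 46, leaving 61 − 46 = 15 for the blank.
The known cells in column 2 total 37, leaving 61 − 37 = 24 for the blank.
The known cells in row 6 total 71, leaving 61 − 71 = -10 for the blank.
The known cells in row 4 total 35, leaving 61 − 35 = 26 for the blank.

p = 15, x = 24, a = -10, k = 26, y = 4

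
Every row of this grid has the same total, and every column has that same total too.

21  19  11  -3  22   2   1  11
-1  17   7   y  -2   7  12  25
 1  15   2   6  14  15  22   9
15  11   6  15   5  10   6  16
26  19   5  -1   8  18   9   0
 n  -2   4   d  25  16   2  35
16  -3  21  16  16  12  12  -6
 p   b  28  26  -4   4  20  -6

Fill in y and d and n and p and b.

y = 19, d = 6, n = -2, p = 8, b = 8

Rows 1 and 3 both sum to 84, so that's the common total.
Column 2: 19 + 17 + 15 + 11 + 19 − 2 − 3 = 76, so its missing entry is 84 − 76 = 8.
Row 8: 8 + 28 + 26 − 4 + 4 + 20 − 6 = 76, so its missing entry is 84 − 76 = 8.
Column 1: 21 − 1 + 1 + 15 + 26 + 16 + 8 = 86, so its missing entry is 84 − 86 = -2.
Row 6: -2 − 2 + 4 + 25 + 16 + 2 + 35 = 78, so its missing entry is 84 − 78 = 6.
Row 2: -1 + 17 + 7 − 2 + 7 + 12 + 25 = 65, so its missing entry is 84 − 65 = 19.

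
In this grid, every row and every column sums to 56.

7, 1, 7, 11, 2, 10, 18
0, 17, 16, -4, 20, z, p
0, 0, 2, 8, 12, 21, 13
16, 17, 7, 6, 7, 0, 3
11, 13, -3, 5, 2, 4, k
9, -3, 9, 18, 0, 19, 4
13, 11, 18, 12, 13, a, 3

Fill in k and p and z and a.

k = 24, p = -9, z = 16, a = -14

Row 5 has 11 + 13 − 3 + 5 + 2 + 4 = 32; the blank must be 56 − 32 = 24.
Column 7 has 18 + 13 + 3 + 24 + 4 + 3 = 65; the blank must be 56 − 65 = -9.
Row 7 has 13 + 11 + 18 + 12 + 13 + 3 = 70; the blank must be 56 − 70 = -14.
Row 2 has 0 + 17 + 16 − 4 + 20 − 9 = 40; the blank must be 56 − 40 = 16.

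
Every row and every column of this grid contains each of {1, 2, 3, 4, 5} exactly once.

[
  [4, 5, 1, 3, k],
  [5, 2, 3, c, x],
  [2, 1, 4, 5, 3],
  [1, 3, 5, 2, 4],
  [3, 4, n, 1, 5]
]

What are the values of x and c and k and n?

x = 1, c = 4, k = 2, n = 2

At (row 2, col 4): column 4 already has {1, 2, 3, 5}, so the value is 4.
At (row 2, col 5): row 2 already has {2, 3, 4, 5}, so the value is 1.
For row 5, column 3: row 5 already has {1, 3, 4, 5}; that leaves 2.
At (row 1, col 5): row 1 already has {1, 3, 4, 5}, so the value is 2.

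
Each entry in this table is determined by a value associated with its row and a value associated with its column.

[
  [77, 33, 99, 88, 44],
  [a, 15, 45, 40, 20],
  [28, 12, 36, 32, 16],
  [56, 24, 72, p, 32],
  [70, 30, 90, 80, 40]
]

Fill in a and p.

Each row is a constant multiple of every other row — this is a multiplication table with the headers hidden.
Row 2 is 15/33 = 5/11 times row 1, so its entry in column 1 is 77 × 5/11 = 35.
Row 4 is 24/33 = 8/11 times row 1, so its entry in column 4 is 88 × 8/11 = 64.

a = 35, p = 64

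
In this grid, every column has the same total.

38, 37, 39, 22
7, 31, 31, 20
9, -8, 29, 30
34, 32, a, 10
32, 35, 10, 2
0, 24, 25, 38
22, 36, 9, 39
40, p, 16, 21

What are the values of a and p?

a = 23, p = -5

Columns 1 and 4 both add up to 182, so every column sums to 182.
Column 3: 39 + 31 + 29 + 10 + 25 + 9 + 16 = 159, so the missing entry is 182 − 159 = 23.
Column 2: 37 + 31 − 8 + 32 + 35 + 24 + 36 = 187, so the missing entry is 182 − 187 = -5.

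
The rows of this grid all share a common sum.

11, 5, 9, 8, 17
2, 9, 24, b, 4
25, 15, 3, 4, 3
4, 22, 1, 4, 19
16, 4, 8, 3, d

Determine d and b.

d = 19, b = 11

The complete rows each total 50.
Row 5 is missing 50 − 31 = 19 (since 16 + 4 + 8 + 3 = 31).
Row 2 is missing 50 − 39 = 11 (since 2 + 9 + 24 + 4 = 39).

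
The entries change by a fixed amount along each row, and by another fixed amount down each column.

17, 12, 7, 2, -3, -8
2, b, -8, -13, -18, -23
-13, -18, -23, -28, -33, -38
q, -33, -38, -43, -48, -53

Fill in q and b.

q = -28, b = -3

Along each row the entries change by -5 per step; down each column they change by -15.
Row 4: from -33 at column 2, stepping by -5 to column 1 gives -28.
Row 2: from 2 at column 1, stepping by -5 to column 2 gives -3.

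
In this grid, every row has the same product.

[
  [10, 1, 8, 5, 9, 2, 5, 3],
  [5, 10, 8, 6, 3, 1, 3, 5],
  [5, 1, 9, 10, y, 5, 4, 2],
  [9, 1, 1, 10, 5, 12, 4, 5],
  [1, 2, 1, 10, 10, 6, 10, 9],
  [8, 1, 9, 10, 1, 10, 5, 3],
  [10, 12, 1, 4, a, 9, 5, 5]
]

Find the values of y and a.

y = 6, a = 1

Rows 4 and 5 each multiply to 108000, so every row has product 108000.
Row 3: 5×1×9×10×5×4×2 = 18000, so the missing entry is 108000 ÷ 18000 = 6.
Row 7: 10×12×1×4×9×5×5 = 108000, so the missing entry is 108000 ÷ 108000 = 1.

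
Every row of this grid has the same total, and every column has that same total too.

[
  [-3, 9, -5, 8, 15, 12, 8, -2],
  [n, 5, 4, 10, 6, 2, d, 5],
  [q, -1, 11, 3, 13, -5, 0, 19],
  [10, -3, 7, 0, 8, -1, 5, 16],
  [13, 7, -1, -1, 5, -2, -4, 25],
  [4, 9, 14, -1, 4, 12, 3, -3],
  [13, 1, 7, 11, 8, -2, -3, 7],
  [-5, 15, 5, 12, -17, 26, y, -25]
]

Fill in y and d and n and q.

Rows 1 and 4 both sum to 42, so that's the common total.
Row 8: -5 + 15 + 5 + 12 − 17 + 26 − 25 = 11, so its missing entry is 42 − 11 = 31.
Column 7: 8 + 0 + 5 − 4 + 3 − 3 + 31 = 40, so its missing entry is 42 − 40 = 2.
Row 2: 5 + 4 + 10 + 6 + 2 + 2 + 5 = 34, so its missing entry is 42 − 34 = 8.
Row 3: -1 + 11 + 3 + 13 − 5 + 0 + 19 = 40, so its missing entry is 42 − 40 = 2.

y = 31, d = 2, n = 8, q = 2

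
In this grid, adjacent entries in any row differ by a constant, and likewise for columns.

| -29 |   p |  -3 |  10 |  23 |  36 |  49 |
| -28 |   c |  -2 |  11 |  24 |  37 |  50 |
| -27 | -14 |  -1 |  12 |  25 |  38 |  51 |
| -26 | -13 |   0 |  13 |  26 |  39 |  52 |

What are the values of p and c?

Along each row the entries change by 13 per step; down each column they change by 1.
Row 1: from -29 at column 1, stepping by 13 to column 2 gives -16.
Row 2: from -28 at column 1, stepping by 13 to column 2 gives -15.

p = -16, c = -15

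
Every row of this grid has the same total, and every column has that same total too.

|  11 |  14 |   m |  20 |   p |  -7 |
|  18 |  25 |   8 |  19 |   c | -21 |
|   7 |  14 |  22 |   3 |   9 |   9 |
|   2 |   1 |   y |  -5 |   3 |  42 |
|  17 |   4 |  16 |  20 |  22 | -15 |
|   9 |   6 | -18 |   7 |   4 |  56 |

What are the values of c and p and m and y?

c = 15, p = 11, m = 15, y = 21

Rows 3 and 5 both sum to 64, so that's the common total.
The known cells in row 4 total 43, leaving 64 − 43 = 21 for the blank.
The known cells in column 3 total 49, leaving 64 − 49 = 15 for the blank.
The known cells in row 1 total 53, leaving 64 − 53 = 11 for the blank.
The known cells in row 2 total 49, leaving 64 − 49 = 15 for the blank.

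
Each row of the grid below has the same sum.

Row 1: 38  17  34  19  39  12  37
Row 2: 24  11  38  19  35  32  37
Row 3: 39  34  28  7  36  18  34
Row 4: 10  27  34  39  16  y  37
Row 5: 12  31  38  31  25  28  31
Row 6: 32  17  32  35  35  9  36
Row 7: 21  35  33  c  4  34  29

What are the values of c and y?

c = 40, y = 33

Row 3 sums to 196 and so does row 6; that's the common total.
In row 7 the known cells total 156, leaving 196 − 156 = 40.
In row 4 the known cells total 163, leaving 196 − 163 = 33.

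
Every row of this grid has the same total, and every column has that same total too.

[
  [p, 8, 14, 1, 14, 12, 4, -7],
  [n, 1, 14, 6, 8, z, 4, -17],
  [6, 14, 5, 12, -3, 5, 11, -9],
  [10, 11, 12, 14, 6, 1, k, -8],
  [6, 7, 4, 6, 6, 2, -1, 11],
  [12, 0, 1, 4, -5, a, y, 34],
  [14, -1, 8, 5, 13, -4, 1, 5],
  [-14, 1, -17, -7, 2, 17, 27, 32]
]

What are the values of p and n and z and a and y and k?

Rows 3 and 5 both sum to 41, so that's the common total.
The known cells in row 1 total 46, leaving 41 − 46 = -5 for the blank.
The known cells in row 4 total 46, leaving 41 − 46 = -5 for the blank.
The known cells in column 7 total 41, leaving 41 − 41 = 0 for the blank.
The known cells in row 6 total 46, leaving 41 − 46 = -5 for the blank.
The known cells in column 6 total 28, leaving 41 − 28 = 13 for the blank.
The known cells in row 2 total 29, leaving 41 − 29 = 12 for the blank.

p = -5, n = 12, z = 13, a = -5, y = 0, k = -5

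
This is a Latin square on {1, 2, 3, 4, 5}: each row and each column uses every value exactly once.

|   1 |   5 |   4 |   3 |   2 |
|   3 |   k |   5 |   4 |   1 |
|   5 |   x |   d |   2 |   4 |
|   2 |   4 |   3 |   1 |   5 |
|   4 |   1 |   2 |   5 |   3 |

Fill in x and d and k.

For row 2, column 2: row 2 already has {1, 3, 4, 5}; that leaves 2.
Cell (3,2): column 2 already has {1, 2, 4, 5} → 3.
At (row 3, col 3): row 3 already has {2, 3, 4, 5}, so the value is 1.

x = 3, d = 1, k = 2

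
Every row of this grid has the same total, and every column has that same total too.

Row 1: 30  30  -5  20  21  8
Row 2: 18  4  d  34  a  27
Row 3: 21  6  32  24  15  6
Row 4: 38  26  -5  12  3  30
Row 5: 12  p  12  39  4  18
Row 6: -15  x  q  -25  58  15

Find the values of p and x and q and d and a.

Rows 1 and 3 both sum to 104, so that's the common total.
Column 5 has 21 + 15 + 3 + 4 + 58 = 101; the blank must be 104 − 101 = 3.
Row 2 has 18 + 4 + 34 + 3 + 27 = 86; the blank must be 104 − 86 = 18.
Row 5 has 12 + 12 + 39 + 4 + 18 = 85; the blank must be 104 − 85 = 19.
Column 2 has 30 + 4 + 6 + 26 + 19 = 85; the blank must be 104 − 85 = 19.
Row 6 has -15 + 19 − 25 + 58 + 15 = 52; the blank must be 104 − 52 = 52.

p = 19, x = 19, q = 52, d = 18, a = 3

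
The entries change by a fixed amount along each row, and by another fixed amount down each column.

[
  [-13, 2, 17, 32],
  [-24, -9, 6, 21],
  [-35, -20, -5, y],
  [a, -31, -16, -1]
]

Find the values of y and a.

y = 10, a = -46

Along each row the entries change by 15 per step; down each column they change by -11.
Row 3: from -35 at column 1, stepping by 15 to column 4 gives 10.
Row 4: from -31 at column 2, stepping by 15 to column 1 gives -46.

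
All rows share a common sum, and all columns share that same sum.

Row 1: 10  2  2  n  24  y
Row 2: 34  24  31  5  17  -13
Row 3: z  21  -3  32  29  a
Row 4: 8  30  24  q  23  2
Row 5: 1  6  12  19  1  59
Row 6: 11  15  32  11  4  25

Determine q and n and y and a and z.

q = 11, n = 20, y = 40, a = -15, z = 34

Rows 2 and 5 both sum to 98, so that's the common total.
The known cells in column 1 total 64, leaving 98 − 64 = 34 for the blank.
The known cells in row 4 total 87, leaving 98 − 87 = 11 for the blank.
The known cells in column 4 total 78, leaving 98 − 78 = 20 for the blank.
The known cells in row 1 total 58, leaving 98 − 58 = 40 for the blank.
The known cells in row 3 total 113, leaving 98 − 113 = -15 for the blank.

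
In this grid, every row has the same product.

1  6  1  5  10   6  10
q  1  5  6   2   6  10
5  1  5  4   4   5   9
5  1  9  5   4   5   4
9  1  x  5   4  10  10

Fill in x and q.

x = 1, q = 5

Rows 1 and 4 each multiply to 18000, so every row has product 18000.
Row 5: 9×1×5×4×10×10 = 18000, so the missing entry is 18000 ÷ 18000 = 1.
Row 2: 1×5×6×2×6×10 = 3600, so the missing entry is 18000 ÷ 3600 = 5.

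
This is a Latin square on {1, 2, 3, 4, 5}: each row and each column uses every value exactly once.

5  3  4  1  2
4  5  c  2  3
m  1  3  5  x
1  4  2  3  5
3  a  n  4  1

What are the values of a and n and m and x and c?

a = 2, n = 5, m = 2, x = 4, c = 1

Cell (3,5): column 5 already has {1, 2, 3, 5} → 4.
For row 2, column 3: row 2 already has {2, 3, 4, 5}; that leaves 1.
At (row 3, col 1): row 3 already has {1, 3, 4, 5}, so the value is 2.
Cell (5,3): column 3 already has {1, 2, 3, 4} → 5.
At (row 5, col 2): row 5 already has {1, 3, 4, 5}, so the value is 2.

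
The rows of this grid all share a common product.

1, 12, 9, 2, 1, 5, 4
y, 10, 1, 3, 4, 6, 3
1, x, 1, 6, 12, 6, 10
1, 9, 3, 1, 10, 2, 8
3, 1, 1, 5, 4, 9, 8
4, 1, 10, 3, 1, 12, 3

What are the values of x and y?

x = 1, y = 2

Rows 1 and 4 each multiply to 4320, so every row has product 4320.
Row 3: 1×1×6×12×6×10 = 4320, so the missing entry is 4320 ÷ 4320 = 1.
Row 2: 10×1×3×4×6×3 = 2160, so the missing entry is 4320 ÷ 2160 = 2.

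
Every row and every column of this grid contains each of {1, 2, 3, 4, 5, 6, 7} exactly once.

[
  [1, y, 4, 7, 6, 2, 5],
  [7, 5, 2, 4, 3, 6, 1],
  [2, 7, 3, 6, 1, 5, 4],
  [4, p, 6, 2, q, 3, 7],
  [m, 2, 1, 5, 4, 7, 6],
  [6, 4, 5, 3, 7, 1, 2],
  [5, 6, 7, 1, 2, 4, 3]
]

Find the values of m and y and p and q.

m = 3, y = 3, p = 1, q = 5

Cell (1,2): row 1 already has {1, 2, 4, 5, 6, 7} → 3.
Cell (5,1): row 5 already has {1, 2, 4, 5, 6, 7} → 3.
At (row 4, col 2): column 2 already has {2, 3, 4, 5, 6, 7}, so the value is 1.
For row 4, column 5: row 4 already has {1, 2, 3, 4, 6, 7}; that leaves 5.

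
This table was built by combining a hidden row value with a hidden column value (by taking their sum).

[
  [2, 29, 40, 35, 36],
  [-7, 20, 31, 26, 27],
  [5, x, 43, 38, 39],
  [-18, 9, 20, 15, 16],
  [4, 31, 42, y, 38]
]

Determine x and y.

The difference between any two rows is the same in every column — this is an addition table with the headers hidden.
Row 3 minus row 1 is 43 − 40 = 3, so its entry in column 2 is 29 + 3 = 32.
Row 5 minus row 1 is 42 − 40 = 2, so its entry in column 4 is 35 + 2 = 37.

x = 32, y = 37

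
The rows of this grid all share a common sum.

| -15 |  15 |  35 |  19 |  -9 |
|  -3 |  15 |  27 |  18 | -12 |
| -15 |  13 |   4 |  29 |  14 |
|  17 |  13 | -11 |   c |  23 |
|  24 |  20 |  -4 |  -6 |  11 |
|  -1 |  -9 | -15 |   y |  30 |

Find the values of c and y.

Row 2 sums to 45 and so does row 5; that's the common total.
In row 4 the known cells total 42, leaving 45 − 42 = 3.
In row 6 the known cells total 5, leaving 45 − 5 = 40.

c = 3, y = 40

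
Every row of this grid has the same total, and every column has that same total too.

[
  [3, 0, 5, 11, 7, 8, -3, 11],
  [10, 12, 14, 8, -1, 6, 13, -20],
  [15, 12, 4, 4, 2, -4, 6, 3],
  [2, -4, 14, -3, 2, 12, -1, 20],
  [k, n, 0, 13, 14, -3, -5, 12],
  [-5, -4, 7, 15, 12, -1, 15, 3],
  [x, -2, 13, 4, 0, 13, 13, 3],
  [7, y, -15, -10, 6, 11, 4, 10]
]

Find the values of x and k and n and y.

Rows 1 and 2 both sum to 42, so that's the common total.
Row 8 has 7 − 15 − 10 + 6 + 11 + 4 + 10 = 13; the blank must be 42 − 13 = 29.
Column 2 has 0 + 12 + 12 − 4 − 4 − 2 + 29 = 43; the blank must be 42 − 43 = -1.
Row 5 has -1 + 0 + 13 + 14 − 3 − 5 + 12 = 30; the blank must be 42 − 30 = 12.
Row 7 has -2 + 13 + 4 + 0 + 13 + 13 + 3 = 44; the blank must be 42 − 44 = -2.

x = -2, k = 12, n = -1, y = 29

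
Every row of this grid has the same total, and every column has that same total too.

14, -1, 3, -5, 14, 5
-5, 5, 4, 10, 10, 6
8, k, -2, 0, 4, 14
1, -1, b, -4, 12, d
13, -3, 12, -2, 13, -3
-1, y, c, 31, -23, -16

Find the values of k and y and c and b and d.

Rows 1 and 2 both sum to 30, so that's the common total.
The known cells in row 3 total 24, leaving 30 − 24 = 6 for the blank.
The known cells in column 2 total 6, leaving 30 − 6 = 24 for the blank.
The known cells in column 6 total 6, leaving 30 − 6 = 24 for the blank.
The known cells in row 4 total 32, leaving 30 − 32 = -2 for the blank.
The known cells in row 6 total 15, leaving 30 − 15 = 15 for the blank.

k = 6, y = 24, c = 15, b = -2, d = 24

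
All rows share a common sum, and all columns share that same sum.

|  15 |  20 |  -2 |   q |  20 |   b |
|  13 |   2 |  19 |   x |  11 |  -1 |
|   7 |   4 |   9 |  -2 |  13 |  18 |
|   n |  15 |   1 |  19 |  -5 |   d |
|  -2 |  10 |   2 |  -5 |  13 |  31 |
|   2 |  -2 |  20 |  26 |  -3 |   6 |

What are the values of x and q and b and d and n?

Rows 3 and 5 both sum to 49, so that's the common total.
Column 1: 15 + 13 + 7 − 2 + 2 = 35, so its missing entry is 49 − 35 = 14.
Row 2: 13 + 2 + 19 + 11 − 1 = 44, so its missing entry is 49 − 44 = 5.
Column 4: 5 − 2 + 19 − 5 + 26 = 43, so its missing entry is 49 − 43 = 6.
Row 1: 15 + 20 − 2 + 6 + 20 = 59, so its missing entry is 49 − 59 = -10.
Row 4: 14 + 15 + 1 + 19 − 5 = 44, so its missing entry is 49 − 44 = 5.

x = 5, q = 6, b = -10, d = 5, n = 14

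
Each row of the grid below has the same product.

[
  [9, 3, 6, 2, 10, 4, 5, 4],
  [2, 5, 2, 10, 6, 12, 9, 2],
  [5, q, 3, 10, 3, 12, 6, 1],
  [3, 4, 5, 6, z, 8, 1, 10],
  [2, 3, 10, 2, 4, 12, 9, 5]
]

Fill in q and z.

Rows 1 and 2 each multiply to 259200, so every row has product 259200.
Row 3: 5×3×10×3×12×6×1 = 32400, so the missing entry is 259200 ÷ 32400 = 8.
Row 4: 3×4×5×6×8×1×10 = 28800, so the missing entry is 259200 ÷ 28800 = 9.

q = 8, z = 9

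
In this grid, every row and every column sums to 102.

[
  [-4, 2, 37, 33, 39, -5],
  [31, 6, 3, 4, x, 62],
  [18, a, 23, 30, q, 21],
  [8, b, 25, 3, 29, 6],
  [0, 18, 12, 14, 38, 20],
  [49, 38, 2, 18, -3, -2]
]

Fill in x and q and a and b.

x = -4, q = 3, a = 7, b = 31

Row 4: 8 + 25 + 3 + 29 + 6 = 71, so its missing entry is 102 − 71 = 31.
Column 2: 2 + 6 + 31 + 18 + 38 = 95, so its missing entry is 102 − 95 = 7.
Row 3: 18 + 7 + 23 + 30 + 21 = 99, so its missing entry is 102 − 99 = 3.
Row 2: 31 + 6 + 3 + 4 + 62 = 106, so its missing entry is 102 − 106 = -4.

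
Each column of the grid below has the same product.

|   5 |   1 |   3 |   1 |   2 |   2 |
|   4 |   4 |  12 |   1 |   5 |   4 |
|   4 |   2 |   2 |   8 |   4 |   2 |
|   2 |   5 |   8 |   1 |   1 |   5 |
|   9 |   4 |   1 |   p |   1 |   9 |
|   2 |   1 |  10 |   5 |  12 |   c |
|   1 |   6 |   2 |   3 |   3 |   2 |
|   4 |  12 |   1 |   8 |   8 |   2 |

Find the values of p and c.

p = 12, c = 4

Columns 2 and 5 each multiply to 11520, so every column has product 11520.
Column 4: 1×1×8×1×5×3×8 = 960, so the missing entry is 11520 ÷ 960 = 12.
Column 6: 2×4×2×5×9×2×2 = 2880, so the missing entry is 11520 ÷ 2880 = 4.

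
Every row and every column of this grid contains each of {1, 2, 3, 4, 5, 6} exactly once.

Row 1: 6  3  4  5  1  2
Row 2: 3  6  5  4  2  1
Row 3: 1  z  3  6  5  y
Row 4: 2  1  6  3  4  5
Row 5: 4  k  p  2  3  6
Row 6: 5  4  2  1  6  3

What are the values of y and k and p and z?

At (row 3, col 6): column 6 already has {1, 2, 3, 5, 6}, so the value is 4.
Cell (3,2): row 3 already has {1, 3, 4, 5, 6} → 2.
At (row 5, col 2): column 2 already has {1, 2, 3, 4, 6}, so the value is 5.
At (row 5, col 3): row 5 already has {2, 3, 4, 5, 6}, so the value is 1.

y = 4, k = 5, p = 1, z = 2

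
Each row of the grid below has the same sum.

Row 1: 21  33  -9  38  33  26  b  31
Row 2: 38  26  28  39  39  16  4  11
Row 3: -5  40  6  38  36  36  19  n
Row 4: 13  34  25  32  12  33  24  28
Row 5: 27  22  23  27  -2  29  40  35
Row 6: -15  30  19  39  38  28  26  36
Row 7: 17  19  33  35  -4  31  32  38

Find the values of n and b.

n = 31, b = 28

Rows 2 and 5 both add up to 201, so every row sums to 201.
Row 3: -5 + 40 + 6 + 38 + 36 + 36 + 19 = 170, so the missing entry is 201 − 170 = 31.
Row 1: 21 + 33 − 9 + 38 + 33 + 26 + 31 = 173, so the missing entry is 201 − 173 = 28.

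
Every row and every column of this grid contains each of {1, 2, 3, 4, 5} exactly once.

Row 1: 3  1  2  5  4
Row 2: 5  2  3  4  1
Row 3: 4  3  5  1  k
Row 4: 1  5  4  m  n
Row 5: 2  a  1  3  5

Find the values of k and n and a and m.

At (row 3, col 5): row 3 already has {1, 3, 4, 5}, so the value is 2.
At (row 4, col 4): column 4 already has {1, 3, 4, 5}, so the value is 2.
For row 5, column 2: row 5 already has {1, 2, 3, 5}; that leaves 4.
For row 4, column 5: row 4 already has {1, 2, 4, 5}; that leaves 3.

k = 2, n = 3, a = 4, m = 2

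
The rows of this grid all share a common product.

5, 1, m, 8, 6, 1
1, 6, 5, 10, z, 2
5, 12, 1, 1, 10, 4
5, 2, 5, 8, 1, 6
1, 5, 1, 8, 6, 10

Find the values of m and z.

Rows 4 and 5 each multiply to 2400, so every row has product 2400.
Row 1: 5×1×8×6×1 = 240, so the missing entry is 2400 ÷ 240 = 10.
Row 2: 1×6×5×10×2 = 600, so the missing entry is 2400 ÷ 600 = 4.

m = 10, z = 4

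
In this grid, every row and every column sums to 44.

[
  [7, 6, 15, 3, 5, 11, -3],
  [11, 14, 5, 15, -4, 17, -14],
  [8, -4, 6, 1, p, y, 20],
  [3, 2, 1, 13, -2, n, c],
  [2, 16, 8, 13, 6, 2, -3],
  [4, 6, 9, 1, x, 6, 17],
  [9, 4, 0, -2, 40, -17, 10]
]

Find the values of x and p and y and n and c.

Row 6 has 4 + 6 + 9 + 1 + 6 + 17 = 43; the blank must be 44 − 43 = 1.
Column 5 has 5 − 4 − 2 + 6 + 1 + 40 = 46; the blank must be 44 − 46 = -2.
Column 7 has -3 − 14 + 20 − 3 + 17 + 10 = 27; the blank must be 44 − 27 = 17.
Row 3 has 8 − 4 + 6 + 1 − 2 + 20 = 29; the blank must be 44 − 29 = 15.
Row 4 has 3 + 2 + 1 + 13 − 2 + 17 = 34; the blank must be 44 − 34 = 10.

x = 1, p = -2, y = 15, n = 10, c = 17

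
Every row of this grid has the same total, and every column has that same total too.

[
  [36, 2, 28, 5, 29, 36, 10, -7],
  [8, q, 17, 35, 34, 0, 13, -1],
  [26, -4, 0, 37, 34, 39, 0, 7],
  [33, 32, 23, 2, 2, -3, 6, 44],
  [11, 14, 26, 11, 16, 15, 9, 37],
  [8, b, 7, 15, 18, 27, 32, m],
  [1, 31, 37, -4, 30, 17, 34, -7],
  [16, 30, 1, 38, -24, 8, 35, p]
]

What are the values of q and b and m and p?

q = 33, b = 1, m = 31, p = 35

Rows 1 and 3 both sum to 139, so that's the common total.
Row 2: 8 + 17 + 35 + 34 + 0 + 13 − 1 = 106, so its missing entry is 139 − 106 = 33.
Column 2: 2 + 33 − 4 + 32 + 14 + 31 + 30 = 138, so its missing entry is 139 − 138 = 1.
Row 6: 8 + 1 + 7 + 15 + 18 + 27 + 32 = 108, so its missing entry is 139 − 108 = 31.
Row 8: 16 + 30 + 1 + 38 − 24 + 8 + 35 = 104, so its missing entry is 139 − 104 = 35.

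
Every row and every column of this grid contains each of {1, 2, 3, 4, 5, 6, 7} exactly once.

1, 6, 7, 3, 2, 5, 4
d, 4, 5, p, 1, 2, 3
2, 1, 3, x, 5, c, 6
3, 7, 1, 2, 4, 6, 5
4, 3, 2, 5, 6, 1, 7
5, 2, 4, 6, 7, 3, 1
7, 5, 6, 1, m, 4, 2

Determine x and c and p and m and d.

At (row 7, col 5): row 7 already has {1, 2, 4, 5, 6, 7}, so the value is 3.
At (row 2, col 1): column 1 already has {1, 2, 3, 4, 5, 7}, so the value is 6.
For row 3, column 6: column 6 already has {1, 2, 3, 4, 5, 6}; that leaves 7.
For row 3, column 4: row 3 already has {1, 2, 3, 5, 6, 7}; that leaves 4.
For row 2, column 4: row 2 already has {1, 2, 3, 4, 5, 6}; that leaves 7.

x = 4, c = 7, p = 7, m = 3, d = 6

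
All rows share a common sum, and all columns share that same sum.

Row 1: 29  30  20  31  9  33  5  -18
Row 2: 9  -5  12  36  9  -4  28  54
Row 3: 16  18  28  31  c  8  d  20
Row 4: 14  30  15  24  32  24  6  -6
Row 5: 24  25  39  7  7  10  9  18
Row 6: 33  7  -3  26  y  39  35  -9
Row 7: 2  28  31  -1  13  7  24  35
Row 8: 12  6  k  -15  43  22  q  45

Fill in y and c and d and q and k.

y = 11, c = 15, d = 3, q = 29, k = -3

Rows 1 and 2 both sum to 139, so that's the common total.
Row 6 has 33 + 7 − 3 + 26 + 39 + 35 − 9 = 128; the blank must be 139 − 128 = 11.
Column 5 has 9 + 9 + 32 + 7 + 11 + 13 + 43 = 124; the blank must be 139 − 124 = 15.
Row 3 has 16 + 18 + 28 + 31 + 15 + 8 + 20 = 136; the blank must be 139 − 136 = 3.
Column 7 has 5 + 28 + 3 + 6 + 9 + 35 + 24 = 110; the blank must be 139 − 110 = 29.
Row 8 has 12 + 6 − 15 + 43 + 22 + 29 + 45 = 142; the blank must be 139 − 142 = -3.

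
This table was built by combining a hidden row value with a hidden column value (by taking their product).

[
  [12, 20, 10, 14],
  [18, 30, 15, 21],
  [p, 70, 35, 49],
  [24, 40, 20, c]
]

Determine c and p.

Each row is a constant multiple of every other row — this is a multiplication table with the headers hidden.
Row 4 is 20/10 = 2/1 times row 1, so its entry in column 4 is 14 × 2/1 = 28.
Row 3 is 35/10 = 7/2 times row 1, so its entry in column 1 is 12 × 7/2 = 42.

c = 28, p = 42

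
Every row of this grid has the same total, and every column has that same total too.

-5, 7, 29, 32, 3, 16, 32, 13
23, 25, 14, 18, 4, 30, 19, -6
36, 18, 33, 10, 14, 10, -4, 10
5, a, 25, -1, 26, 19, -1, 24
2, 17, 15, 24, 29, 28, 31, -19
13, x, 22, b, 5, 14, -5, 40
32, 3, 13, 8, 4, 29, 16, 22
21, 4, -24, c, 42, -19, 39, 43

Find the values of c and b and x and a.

Rows 1 and 2 both sum to 127, so that's the common total.
The known cells in row 4 total 97, leaving 127 − 97 = 30 for the blank.
The known cells in column 2 total 104, leaving 127 − 104 = 23 for the blank.
The known cells in row 6 total 112, leaving 127 − 112 = 15 for the blank.
The known cells in row 8 total 106, leaving 127 − 106 = 21 for the blank.

c = 21, b = 15, x = 23, a = 30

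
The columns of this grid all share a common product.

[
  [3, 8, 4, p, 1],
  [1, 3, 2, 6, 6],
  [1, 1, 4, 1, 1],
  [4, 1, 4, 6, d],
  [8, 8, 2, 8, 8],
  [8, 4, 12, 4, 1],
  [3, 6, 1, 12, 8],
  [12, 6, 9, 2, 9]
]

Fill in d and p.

d = 8, p = 1

Columns 1 and 2 each multiply to 27648, so every column has product 27648.
Column 5: 1×6×1×8×1×8×9 = 3456, so the missing entry is 27648 ÷ 3456 = 8.
Column 4: 6×1×6×8×4×12×2 = 27648, so the missing entry is 27648 ÷ 27648 = 1.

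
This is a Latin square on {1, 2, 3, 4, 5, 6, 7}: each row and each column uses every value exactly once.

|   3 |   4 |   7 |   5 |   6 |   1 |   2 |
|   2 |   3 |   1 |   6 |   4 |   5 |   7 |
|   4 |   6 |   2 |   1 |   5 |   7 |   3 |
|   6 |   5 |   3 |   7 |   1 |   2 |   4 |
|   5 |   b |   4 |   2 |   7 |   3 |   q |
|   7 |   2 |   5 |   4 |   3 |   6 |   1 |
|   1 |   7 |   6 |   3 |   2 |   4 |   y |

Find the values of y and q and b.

y = 5, q = 6, b = 1

At (row 7, col 7): row 7 already has {1, 2, 3, 4, 6, 7}, so the value is 5.
At (row 5, col 7): column 7 already has {1, 2, 3, 4, 5, 7}, so the value is 6.
Cell (5,2): row 5 already has {2, 3, 4, 5, 6, 7} → 1.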